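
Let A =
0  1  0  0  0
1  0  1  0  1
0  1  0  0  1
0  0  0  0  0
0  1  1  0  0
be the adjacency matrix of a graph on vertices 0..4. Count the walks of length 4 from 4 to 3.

0

The number of length-4 walks from vertex 4 to vertex 3 is entry (4,3) of A⁴, where A is the adjacency matrix.
A² = [[1, 0, 1, 0, 1], [0, 3, 1, 0, 1], [1, 1, 2, 0, 1], [0, 0, 0, 0, 0], [1, 1, 1, 0, 2]]
A³ = [[0, 3, 1, 0, 1], [3, 2, 4, 0, 4], [1, 4, 2, 0, 3], [0, 0, 0, 0, 0], [1, 4, 3, 0, 2]]
A⁴ = [[3, 2, 4, 0, 4], [2, 11, 6, 0, 6], [4, 6, 7, 0, 6], [0, 0, 0, 0, 0], [4, 6, 6, 0, 7]]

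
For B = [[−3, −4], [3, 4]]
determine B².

[[−3, −4], [3, 4]]

B² = B (a projection; rank 1, trace 1), so B² = B.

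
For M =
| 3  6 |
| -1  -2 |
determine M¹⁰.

[[3, 6], [-1, -2]]

M² = M (a projection; rank 1, trace 1), so M¹⁰ = M.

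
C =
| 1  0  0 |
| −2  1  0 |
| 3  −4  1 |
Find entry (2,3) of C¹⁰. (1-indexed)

0

C = I + N where N = [[0, 0, 0], [−2, 0, 0], [3, −4, 0]] is strictly lower-triangular, so N³ = 0.
(I + N)¹⁰ = I + 10·N + 45·N² = [[1, 0, 0], [−20, 1, 0], [390, −40, 1]].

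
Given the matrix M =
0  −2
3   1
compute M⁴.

M² = [[−6, −2], [3, −5]]
M³ = [[−6, 10], [−15, −11]]
M⁴ = [[30, 22], [−33, 19]]

[[30, 22], [−33, 19]]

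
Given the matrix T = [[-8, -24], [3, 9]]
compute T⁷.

[[-8, -24], [3, 9]]

T² = T (a projection; rank 1, trace 1), so T⁷ = T.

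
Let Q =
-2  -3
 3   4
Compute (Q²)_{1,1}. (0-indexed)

7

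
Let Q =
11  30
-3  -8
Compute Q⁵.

[[311, 930], [-93, -278]]

tr Q = 3 and det Q = 2, so the characteristic polynomial is λ² − (3)λ + (2) with roots 2 and 1.
Eigenvectors give P = [[-10, 3], [3, -1]] with P⁻¹ = [[-1, -3], [-3, -10]], and Q = P·diag(2, 1)·P⁻¹.
Then Q⁵ = P·diag(32, 1)·P⁻¹ = [[-320, 3], [96, -1]] · [[-1, -3], [-3, -10]] = [[311, 930], [-93, -278]].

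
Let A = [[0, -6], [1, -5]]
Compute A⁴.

tr A = -5 and det A = 6, so the characteristic polynomial is λ² − (-5)λ + (6) with roots -3 and -2.
Eigenvectors give P = [[-2, 3], [-1, 1]] with P⁻¹ = [[1, -3], [1, -2]], and A = P·diag(-3, -2)·P⁻¹.
Then A⁴ = P·diag(81, 16)·P⁻¹ = [[-162, 48], [-81, 16]] · [[1, -3], [1, -2]] = [[-114, 390], [-65, 211]].

[[-114, 390], [-65, 211]]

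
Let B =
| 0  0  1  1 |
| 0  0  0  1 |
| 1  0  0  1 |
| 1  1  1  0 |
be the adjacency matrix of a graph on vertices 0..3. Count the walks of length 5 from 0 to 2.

The number of length-5 walks from vertex 0 to vertex 2 is entry (0,2) of B⁵, where B is the adjacency matrix.
B² = [[2, 1, 1, 1], [1, 1, 1, 0], [1, 1, 2, 1], [1, 0, 1, 3]]
B³ = [[2, 1, 3, 4], [1, 0, 1, 3], [3, 1, 2, 4], [4, 3, 4, 2]]
B⁴ = [[7, 4, 6, 6], [4, 3, 4, 2], [6, 4, 7, 6], [6, 2, 6, 11]]
B⁵ = [[12, 6, 13, 17], [6, 2, 6, 11], [13, 6, 12, 17], [17, 11, 17, 14]]

13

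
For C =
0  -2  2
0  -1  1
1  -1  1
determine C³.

C² = [[2, 0, 0], [1, 0, 0], [1, -2, 2]]
C³ = [[0, -4, 4], [0, -2, 2], [2, -2, 2]]

[[0, -4, 4], [0, -2, 2], [2, -2, 2]]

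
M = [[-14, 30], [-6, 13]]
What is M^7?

[[-644, 1290], [-258, 517]]

tr M = -1 and det M = -2, so the characteristic polynomial is λ² − (-1)λ + (-2) with roots 1 and -2.
Eigenvectors give P = [[2, -5], [1, -2]] with P⁻¹ = [[-2, 5], [-1, 2]], and M = P·diag(1, -2)·P⁻¹.
Then M^7 = P·diag(1, -128)·P⁻¹ = [[2, 640], [1, 256]] · [[-2, 5], [-1, 2]] = [[-644, 1290], [-258, 517]].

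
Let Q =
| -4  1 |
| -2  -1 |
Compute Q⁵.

[[-454, 211], [-422, 179]]

tr Q = -5 and det Q = 6, so the characteristic polynomial is λ² − (-5)λ + (6) with roots -3 and -2.
Eigenvectors give P = [[-1, -1], [-1, -2]] with P⁻¹ = [[-2, 1], [1, -1]], and Q = P·diag(-3, -2)·P⁻¹.
Then Q⁵ = P·diag(-243, -32)·P⁻¹ = [[243, 32], [243, 64]] · [[-2, 1], [1, -1]] = [[-454, 211], [-422, 179]].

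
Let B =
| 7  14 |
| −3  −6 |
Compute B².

B² = B (a projection; rank 1, trace 1), so B² = B.

[[7, 14], [−3, −6]]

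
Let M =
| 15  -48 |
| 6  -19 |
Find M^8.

tr M = -4 and det M = 3, so the characteristic polynomial is λ² − (-4)λ + (3) with roots -3 and -1.
Eigenvectors give P = [[-8, -3], [-3, -1]] with P⁻¹ = [[1, -3], [-3, 8]], and M = P·diag(-3, -1)·P⁻¹.
Then M^8 = P·diag(6561, 1)·P⁻¹ = [[-52488, -3], [-19683, -1]] · [[1, -3], [-3, 8]] = [[-52479, 157440], [-19680, 59041]].

[[-52479, 157440], [-19680, 59041]]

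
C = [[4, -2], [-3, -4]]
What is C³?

[[88, -44], [-66, -88]]

C² = [[22, 0], [0, 22]]
C³ = [[88, -44], [-66, -88]]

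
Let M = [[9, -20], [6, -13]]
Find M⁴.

[[-399, 800], [-240, 481]]

tr M = -4 and det M = 3, so the characteristic polynomial is λ² − (-4)λ + (3) with roots -3 and -1.
Eigenvectors give P = [[-5, 2], [-3, 1]] with P⁻¹ = [[1, -2], [3, -5]], and M = P·diag(-3, -1)·P⁻¹.
Then M⁴ = P·diag(81, 1)·P⁻¹ = [[-405, 2], [-243, 1]] · [[1, -2], [3, -5]] = [[-399, 800], [-240, 481]].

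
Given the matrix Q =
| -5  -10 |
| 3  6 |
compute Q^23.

Q² = Q (a projection; rank 1, trace 1), so Q^23 = Q.

[[-5, -10], [3, 6]]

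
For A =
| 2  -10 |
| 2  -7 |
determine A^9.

tr A = -5 and det A = 6, so the characteristic polynomial is λ² − (-5)λ + (6) with roots -2 and -3.
Eigenvectors give P = [[5, 2], [2, 1]] with P⁻¹ = [[1, -2], [-2, 5]], and A = P·diag(-2, -3)·P⁻¹.
Then A^9 = P·diag(-512, -19683)·P⁻¹ = [[-2560, -39366], [-1024, -19683]] · [[1, -2], [-2, 5]] = [[76172, -191710], [38342, -96367]].

[[76172, -191710], [38342, -96367]]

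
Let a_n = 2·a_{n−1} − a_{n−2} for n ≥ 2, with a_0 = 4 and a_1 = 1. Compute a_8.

With companion matrix B = [[2, −1], [1, 0]], [a_n, a_{n−1}]ᵀ = B·[a_{n−1}, a_{n−2}]ᵀ, so [a_8, a_7]ᵀ = B⁷·[a_1, a_0]ᵀ.
B⁷ = [[8, −7], [7, −6]], giving [a_8, a_7]ᵀ = [[−20], [−17]].

−20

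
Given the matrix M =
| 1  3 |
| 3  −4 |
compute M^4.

[[181, −315], [−315, 706]]

M^2 = [[10, −9], [−9, 25]]
M^3 = [[−17, 66], [66, −127]]
M^4 = [[181, −315], [−315, 706]]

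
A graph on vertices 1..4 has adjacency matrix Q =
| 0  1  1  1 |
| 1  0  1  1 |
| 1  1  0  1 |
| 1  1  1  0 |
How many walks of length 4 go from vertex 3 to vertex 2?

The number of length-4 walks from vertex 3 to vertex 2 is entry (3,2) of Q⁴, where Q is the adjacency matrix.
Q² = [[3, 2, 2, 2], [2, 3, 2, 2], [2, 2, 3, 2], [2, 2, 2, 3]]
Q³ = [[6, 7, 7, 7], [7, 6, 7, 7], [7, 7, 6, 7], [7, 7, 7, 6]]
Q⁴ = [[21, 20, 20, 20], [20, 21, 20, 20], [20, 20, 21, 20], [20, 20, 20, 21]]

20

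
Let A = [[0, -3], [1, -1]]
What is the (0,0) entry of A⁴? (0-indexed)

A² = [[-3, 3], [-1, -2]]
A³ = [[3, 6], [-2, 5]]
A⁴ = [[6, -15], [5, 1]]

6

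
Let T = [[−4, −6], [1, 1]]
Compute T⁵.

tr T = −3 and det T = 2, so the characteristic polynomial is λ² − (−3)λ + (2) with roots −2 and −1.
Eigenvectors give P = [[3, −2], [−1, 1]] with P⁻¹ = [[1, 2], [1, 3]], and T = P·diag(−2, −1)·P⁻¹.
Then T⁵ = P·diag(−32, −1)·P⁻¹ = [[−96, 2], [32, −1]] · [[1, 2], [1, 3]] = [[−94, −186], [31, 61]].

[[−94, −186], [31, 61]]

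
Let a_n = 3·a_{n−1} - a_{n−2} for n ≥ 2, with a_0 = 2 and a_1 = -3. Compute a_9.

-9726

With companion matrix Q = [[3, -1], [1, 0]], [a_n, a_{n−1}]ᵀ = Q·[a_{n−1}, a_{n−2}]ᵀ, so [a_9, a_8]ᵀ = Q⁸·[a_1, a_0]ᵀ.
Q⁸ = [[2584, -987], [987, -377]], giving [a_9, a_8]ᵀ = [[-9726], [-3715]].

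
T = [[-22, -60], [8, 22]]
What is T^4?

[[16, 0], [0, 16]]

tr T = 0 and det T = -4, so the characteristic polynomial is λ² − (0)λ + (-4) with roots 2 and -2.
Eigenvectors give P = [[5, 3], [-2, -1]] with P⁻¹ = [[-1, -3], [2, 5]], and T = P·diag(2, -2)·P⁻¹.
Then T^4 = P·diag(16, 16)·P⁻¹ = [[80, 48], [-32, -16]] · [[-1, -3], [2, 5]] = [[16, 0], [0, 16]].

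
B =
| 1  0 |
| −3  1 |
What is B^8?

B = I + N where N = [[0, 0], [−3, 0]] is strictly lower-triangular, so N^2 = 0.
(I + N)^8 = I + 8·N = [[1, 0], [−24, 1]].

[[1, 0], [−24, 1]]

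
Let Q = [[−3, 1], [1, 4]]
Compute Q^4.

[[101, 27], [27, 290]]

Q^2 = [[10, 1], [1, 17]]
Q^3 = [[−29, 14], [14, 69]]
Q^4 = [[101, 27], [27, 290]]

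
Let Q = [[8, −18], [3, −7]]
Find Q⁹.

[[1538, −3078], [513, −1027]]

tr Q = 1 and det Q = −2, so the characteristic polynomial is λ² − (1)λ + (−2) with roots −1 and 2.
Eigenvectors give P = [[−2, 3], [−1, 1]] with P⁻¹ = [[1, −3], [1, −2]], and Q = P·diag(−1, 2)·P⁻¹.
Then Q⁹ = P·diag(−1, 512)·P⁻¹ = [[2, 1536], [1, 512]] · [[1, −3], [1, −2]] = [[1538, −3078], [513, −1027]].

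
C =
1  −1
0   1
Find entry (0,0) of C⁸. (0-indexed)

C = I + N where N = [[0, −1], [0, 0]] is strictly upper-triangular, so N² = 0.
(I + N)⁸ = I + 8·N = [[1, −8], [0, 1]].

1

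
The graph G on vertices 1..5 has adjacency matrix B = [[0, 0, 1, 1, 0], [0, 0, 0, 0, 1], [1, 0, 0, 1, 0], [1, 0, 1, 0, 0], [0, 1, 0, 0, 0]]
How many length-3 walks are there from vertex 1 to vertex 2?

The number of length-3 walks from vertex 1 to vertex 2 is entry (1,2) of B³, where B is the adjacency matrix.
B² = [[2, 0, 1, 1, 0], [0, 1, 0, 0, 0], [1, 0, 2, 1, 0], [1, 0, 1, 2, 0], [0, 0, 0, 0, 1]]
B³ = [[2, 0, 3, 3, 0], [0, 0, 0, 0, 1], [3, 0, 2, 3, 0], [3, 0, 3, 2, 0], [0, 1, 0, 0, 0]]

0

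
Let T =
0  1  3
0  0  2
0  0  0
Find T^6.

T is strictly triangular, hence nilpotent: T^3 = 0, so T^6 = 0.

[[0, 0, 0], [0, 0, 0], [0, 0, 0]]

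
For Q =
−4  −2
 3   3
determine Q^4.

Q^2 = [[10, 2], [−3, 3]]
Q^3 = [[−34, −14], [21, 15]]
Q^4 = [[94, 26], [−39, 3]]

[[94, 26], [−39, 3]]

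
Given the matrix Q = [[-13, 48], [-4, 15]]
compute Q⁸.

[[-19679, 78720], [-6560, 26241]]

tr Q = 2 and det Q = -3, so the characteristic polynomial is λ² − (2)λ + (-3) with roots 3 and -1.
Eigenvectors give P = [[3, 4], [1, 1]] with P⁻¹ = [[-1, 4], [1, -3]], and Q = P·diag(3, -1)·P⁻¹.
Then Q⁸ = P·diag(6561, 1)·P⁻¹ = [[19683, 4], [6561, 1]] · [[-1, 4], [1, -3]] = [[-19679, 78720], [-6560, 26241]].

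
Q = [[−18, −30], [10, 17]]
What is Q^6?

tr Q = −1 and det Q = −6, so the characteristic polynomial is λ² − (−1)λ + (−6) with roots −3 and 2.
Eigenvectors give P = [[−2, −3], [1, 2]] with P⁻¹ = [[−2, −3], [1, 2]], and Q = P·diag(−3, 2)·P⁻¹.
Then Q^6 = P·diag(729, 64)·P⁻¹ = [[−1458, −192], [729, 128]] · [[−2, −3], [1, 2]] = [[2724, 3990], [−1330, −1931]].

[[2724, 3990], [−1330, −1931]]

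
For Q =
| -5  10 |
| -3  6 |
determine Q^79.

Q² = Q (a projection; rank 1, trace 1), so Q^79 = Q.

[[-5, 10], [-3, 6]]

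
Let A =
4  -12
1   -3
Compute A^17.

A² = A (a projection; rank 1, trace 1), so A^17 = A.

[[4, -12], [1, -3]]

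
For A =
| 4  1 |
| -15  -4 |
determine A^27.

A² = I (check: tr A = 0 and det A = -1), so A^27 = A since 27 is odd.

[[4, 1], [-15, -4]]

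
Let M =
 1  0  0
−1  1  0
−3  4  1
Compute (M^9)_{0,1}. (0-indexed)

M = I + N where N = [[0, 0, 0], [−1, 0, 0], [−3, 4, 0]] is strictly lower-triangular, so N^3 = 0.
(I + N)^9 = I + 9·N + 36·N^2 = [[1, 0, 0], [−9, 1, 0], [−171, 36, 1]].

0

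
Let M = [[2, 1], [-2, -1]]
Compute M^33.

M² = M (a projection; rank 1, trace 1), so M^33 = M.

[[2, 1], [-2, -1]]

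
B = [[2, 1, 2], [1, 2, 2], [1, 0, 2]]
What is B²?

[[7, 4, 10], [6, 5, 10], [4, 1, 6]]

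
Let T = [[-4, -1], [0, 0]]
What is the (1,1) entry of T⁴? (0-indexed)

0

T² = [[16, 4], [0, 0]]
T³ = [[-64, -16], [0, 0]]
T⁴ = [[256, 64], [0, 0]]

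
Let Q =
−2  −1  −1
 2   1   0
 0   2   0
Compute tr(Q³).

−13

Q² = [[2, −1, 2], [−2, −1, −2], [4, 2, 0]]
Q³ = [[−6, 1, −2], [2, −3, 2], [−4, −2, −4]]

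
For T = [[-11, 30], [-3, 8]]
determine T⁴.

tr T = -3 and det T = 2, so the characteristic polynomial is λ² − (-3)λ + (2) with roots -2 and -1.
Eigenvectors give P = [[10, 3], [3, 1]] with P⁻¹ = [[1, -3], [-3, 10]], and T = P·diag(-2, -1)·P⁻¹.
Then T⁴ = P·diag(16, 1)·P⁻¹ = [[160, 3], [48, 1]] · [[1, -3], [-3, 10]] = [[151, -450], [45, -134]].

[[151, -450], [45, -134]]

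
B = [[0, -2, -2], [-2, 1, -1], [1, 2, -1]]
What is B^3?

B^2 = [[2, -6, 4], [-3, 3, 4], [-5, -2, -3]]
B^3 = [[16, -2, -2], [-2, 17, -1], [1, 2, 15]]

[[16, -2, -2], [-2, 17, -1], [1, 2, 15]]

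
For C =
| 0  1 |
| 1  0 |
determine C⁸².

C² = I (check: tr C = 0 and det C = −1), so C⁸² = I since 82 is even.

[[1, 0], [0, 1]]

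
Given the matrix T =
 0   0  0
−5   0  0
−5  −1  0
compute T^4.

T is strictly triangular, hence nilpotent: T^3 = 0, so T^4 = 0.

[[0, 0, 0], [0, 0, 0], [0, 0, 0]]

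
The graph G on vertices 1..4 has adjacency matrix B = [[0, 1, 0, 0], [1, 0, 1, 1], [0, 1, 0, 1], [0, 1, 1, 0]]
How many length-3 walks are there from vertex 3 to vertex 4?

The number of length-3 walks from vertex 3 to vertex 4 is entry (3,4) of B³, where B is the adjacency matrix.
B² = [[1, 0, 1, 1], [0, 3, 1, 1], [1, 1, 2, 1], [1, 1, 1, 2]]
B³ = [[0, 3, 1, 1], [3, 2, 4, 4], [1, 4, 2, 3], [1, 4, 3, 2]]

3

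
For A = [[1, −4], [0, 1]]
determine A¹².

A = I + N where N = [[0, −4], [0, 0]] is strictly upper-triangular, so N² = 0.
(I + N)¹² = I + 12·N = [[1, −48], [0, 1]].

[[1, −48], [0, 1]]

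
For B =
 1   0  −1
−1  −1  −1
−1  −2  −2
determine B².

[[2, 2, 1], [1, 3, 4], [3, 6, 7]]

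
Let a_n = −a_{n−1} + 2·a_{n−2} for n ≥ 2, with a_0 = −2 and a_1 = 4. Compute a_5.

64

With companion matrix B = [[−1, 2], [1, 0]], [a_n, a_{n−1}]ᵀ = B·[a_{n−1}, a_{n−2}]ᵀ, so [a_5, a_4]ᵀ = B^4·[a_1, a_0]ᵀ.
B^4 = [[11, −10], [−5, 6]], giving [a_5, a_4]ᵀ = [[64], [−32]].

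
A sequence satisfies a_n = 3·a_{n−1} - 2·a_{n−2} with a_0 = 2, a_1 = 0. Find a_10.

With companion matrix A = [[3, -2], [1, 0]], [a_n, a_{n−1}]ᵀ = A·[a_{n−1}, a_{n−2}]ᵀ, so [a_10, a_9]ᵀ = A⁹·[a_1, a_0]ᵀ.
A⁹ = [[1023, -1022], [511, -510]], giving [a_10, a_9]ᵀ = [[-2044], [-1020]].

-2044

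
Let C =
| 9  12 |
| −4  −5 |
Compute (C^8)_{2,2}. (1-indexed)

−19679

tr C = 4 and det C = 3, so the characteristic polynomial is λ² − (4)λ + (3) with roots 1 and 3.
Eigenvectors give P = [[−3, −2], [2, 1]] with P⁻¹ = [[1, 2], [−2, −3]], and C = P·diag(1, 3)·P⁻¹.
Then C^8 = P·diag(1, 6561)·P⁻¹ = [[−3, −13122], [2, 6561]] · [[1, 2], [−2, −3]] = [[26241, 39360], [−13120, −19679]].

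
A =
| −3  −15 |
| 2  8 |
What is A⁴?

tr A = 5 and det A = 6, so the characteristic polynomial is λ² − (5)λ + (6) with roots 2 and 3.
Eigenvectors give P = [[3, 5], [−1, −2]] with P⁻¹ = [[2, 5], [−1, −3]], and A = P·diag(2, 3)·P⁻¹.
Then A⁴ = P·diag(16, 81)·P⁻¹ = [[48, 405], [−16, −162]] · [[2, 5], [−1, −3]] = [[−309, −975], [130, 406]].

[[−309, −975], [130, 406]]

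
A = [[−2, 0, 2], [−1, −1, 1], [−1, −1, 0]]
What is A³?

A² = [[2, −2, −4], [2, 0, −3], [3, 1, −3]]
A³ = [[2, 6, 2], [−1, 3, 4], [−4, 2, 7]]

[[2, 6, 2], [−1, 3, 4], [−4, 2, 7]]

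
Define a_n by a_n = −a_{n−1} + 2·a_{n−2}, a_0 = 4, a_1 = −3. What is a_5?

−73

With companion matrix Q = [[−1, 2], [1, 0]], [a_n, a_{n−1}]ᵀ = Q·[a_{n−1}, a_{n−2}]ᵀ, so [a_5, a_4]ᵀ = Q^4·[a_1, a_0]ᵀ.
Q^4 = [[11, −10], [−5, 6]], giving [a_5, a_4]ᵀ = [[−73], [39]].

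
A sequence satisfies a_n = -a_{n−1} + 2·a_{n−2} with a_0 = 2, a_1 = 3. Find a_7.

With companion matrix M = [[-1, 2], [1, 0]], [a_n, a_{n−1}]ᵀ = M·[a_{n−1}, a_{n−2}]ᵀ, so [a_7, a_6]ᵀ = M^6·[a_1, a_0]ᵀ.
M^6 = [[43, -42], [-21, 22]], giving [a_7, a_6]ᵀ = [[45], [-19]].

45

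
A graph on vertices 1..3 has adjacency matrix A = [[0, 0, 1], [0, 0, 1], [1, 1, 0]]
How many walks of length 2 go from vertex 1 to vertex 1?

1

The number of length-2 walks from vertex 1 to vertex 1 is entry (1,1) of A², where A is the adjacency matrix.
A² = [[1, 1, 0], [1, 1, 0], [0, 0, 2]]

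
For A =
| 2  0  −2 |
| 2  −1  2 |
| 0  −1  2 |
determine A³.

A² = [[4, 2, −8], [2, −1, −2], [−2, −1, 2]]
A³ = [[12, 6, −20], [2, 3, −10], [−6, −1, 6]]

[[12, 6, −20], [2, 3, −10], [−6, −1, 6]]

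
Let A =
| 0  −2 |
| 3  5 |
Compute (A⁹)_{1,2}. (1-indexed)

−38342

tr A = 5 and det A = 6, so the characteristic polynomial is λ² − (5)λ + (6) with roots 2 and 3.
Eigenvectors give P = [[−1, −2], [1, 3]] with P⁻¹ = [[−3, −2], [1, 1]], and A = P·diag(2, 3)·P⁻¹.
Then A⁹ = P·diag(512, 19683)·P⁻¹ = [[−512, −39366], [512, 59049]] · [[−3, −2], [1, 1]] = [[−37830, −38342], [57513, 58025]].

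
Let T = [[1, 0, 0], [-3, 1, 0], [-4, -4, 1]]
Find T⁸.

[[1, 0, 0], [-24, 1, 0], [304, -32, 1]]

T = I + N where N = [[0, 0, 0], [-3, 0, 0], [-4, -4, 0]] is strictly lower-triangular, so N³ = 0.
(I + N)⁸ = I + 8·N + 28·N² = [[1, 0, 0], [-24, 1, 0], [304, -32, 1]].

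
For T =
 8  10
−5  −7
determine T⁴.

tr T = 1 and det T = −6, so the characteristic polynomial is λ² − (1)λ + (−6) with roots −2 and 3.
Eigenvectors give P = [[−1, 2], [1, −1]] with P⁻¹ = [[1, 2], [1, 1]], and T = P·diag(−2, 3)·P⁻¹.
Then T⁴ = P·diag(16, 81)·P⁻¹ = [[−16, 162], [16, −81]] · [[1, 2], [1, 1]] = [[146, 130], [−65, −49]].

[[146, 130], [−65, −49]]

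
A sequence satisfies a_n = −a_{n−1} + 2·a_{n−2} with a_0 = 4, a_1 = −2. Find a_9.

With companion matrix Q = [[−1, 2], [1, 0]], [a_n, a_{n−1}]ᵀ = Q·[a_{n−1}, a_{n−2}]ᵀ, so [a_9, a_8]ᵀ = Q⁸·[a_1, a_0]ᵀ.
Q⁸ = [[171, −170], [−85, 86]], giving [a_9, a_8]ᵀ = [[−1022], [514]].

−1022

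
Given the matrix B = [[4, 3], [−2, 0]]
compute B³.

B² = [[10, 12], [−8, −6]]
B³ = [[16, 30], [−20, −24]]

[[16, 30], [−20, −24]]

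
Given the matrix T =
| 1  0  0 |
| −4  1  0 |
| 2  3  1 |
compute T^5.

[[1, 0, 0], [−20, 1, 0], [−110, 15, 1]]

T = I + N where N = [[0, 0, 0], [−4, 0, 0], [2, 3, 0]] is strictly lower-triangular, so N^3 = 0.
(I + N)^5 = I + 5·N + 10·N^2 = [[1, 0, 0], [−20, 1, 0], [−110, 15, 1]].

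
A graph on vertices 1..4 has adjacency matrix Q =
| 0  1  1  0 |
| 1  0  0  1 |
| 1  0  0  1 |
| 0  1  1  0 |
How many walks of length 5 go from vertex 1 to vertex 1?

0

The number of length-5 walks from vertex 1 to vertex 1 is entry (1,1) of Q⁵, where Q is the adjacency matrix.
Q² = [[2, 0, 0, 2], [0, 2, 2, 0], [0, 2, 2, 0], [2, 0, 0, 2]]
Q³ = [[0, 4, 4, 0], [4, 0, 0, 4], [4, 0, 0, 4], [0, 4, 4, 0]]
Q⁴ = [[8, 0, 0, 8], [0, 8, 8, 0], [0, 8, 8, 0], [8, 0, 0, 8]]
Q⁵ = [[0, 16, 16, 0], [16, 0, 0, 16], [16, 0, 0, 16], [0, 16, 16, 0]]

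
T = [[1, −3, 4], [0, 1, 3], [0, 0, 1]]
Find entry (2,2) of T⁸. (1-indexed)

T = I + N where N = [[0, −3, 4], [0, 0, 3], [0, 0, 0]] is strictly upper-triangular, so N³ = 0.
(I + N)⁸ = I + 8·N + 28·N² = [[1, −24, −220], [0, 1, 24], [0, 0, 1]].

1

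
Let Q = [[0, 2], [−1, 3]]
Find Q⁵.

[[−30, 62], [−31, 63]]

tr Q = 3 and det Q = 2, so the characteristic polynomial is λ² − (3)λ + (2) with roots 2 and 1.
Eigenvectors give P = [[1, 2], [1, 1]] with P⁻¹ = [[−1, 2], [1, −1]], and Q = P·diag(2, 1)·P⁻¹.
Then Q⁵ = P·diag(32, 1)·P⁻¹ = [[32, 2], [32, 1]] · [[−1, 2], [1, −1]] = [[−30, 62], [−31, 63]].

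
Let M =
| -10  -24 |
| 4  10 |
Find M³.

tr M = 0 and det M = -4, so the characteristic polynomial is λ² − (0)λ + (-4) with roots 2 and -2.
Eigenvectors give P = [[-2, -3], [1, 1]] with P⁻¹ = [[1, 3], [-1, -2]], and M = P·diag(2, -2)·P⁻¹.
Then M³ = P·diag(8, -8)·P⁻¹ = [[-16, 24], [8, -8]] · [[1, 3], [-1, -2]] = [[-40, -96], [16, 40]].

[[-40, -96], [16, 40]]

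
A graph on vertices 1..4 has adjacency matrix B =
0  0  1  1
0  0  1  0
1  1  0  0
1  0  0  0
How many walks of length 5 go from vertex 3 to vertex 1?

8

The number of length-5 walks from vertex 3 to vertex 1 is entry (3,1) of B^5, where B is the adjacency matrix.
B^2 = [[2, 1, 0, 0], [1, 1, 0, 0], [0, 0, 2, 1], [0, 0, 1, 1]]
B^3 = [[0, 0, 3, 2], [0, 0, 2, 1], [3, 2, 0, 0], [2, 1, 0, 0]]
B^4 = [[5, 3, 0, 0], [3, 2, 0, 0], [0, 0, 5, 3], [0, 0, 3, 2]]
B^5 = [[0, 0, 8, 5], [0, 0, 5, 3], [8, 5, 0, 0], [5, 3, 0, 0]]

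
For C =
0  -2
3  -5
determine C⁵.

tr C = -5 and det C = 6, so the characteristic polynomial is λ² − (-5)λ + (6) with roots -2 and -3.
Eigenvectors give P = [[1, -2], [1, -3]] with P⁻¹ = [[3, -2], [1, -1]], and C = P·diag(-2, -3)·P⁻¹.
Then C⁵ = P·diag(-32, -243)·P⁻¹ = [[-32, 486], [-32, 729]] · [[3, -2], [1, -1]] = [[390, -422], [633, -665]].

[[390, -422], [633, -665]]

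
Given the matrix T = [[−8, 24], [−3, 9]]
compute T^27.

[[−8, 24], [−3, 9]]

T² = T (a projection; rank 1, trace 1), so T^27 = T.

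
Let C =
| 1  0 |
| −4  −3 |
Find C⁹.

[[1, 0], [−19684, −19683]]

tr C = −2 and det C = −3, so the characteristic polynomial is λ² − (−2)λ + (−3) with roots 1 and −3.
Eigenvectors give P = [[−1, 0], [1, 1]] with P⁻¹ = [[−1, 0], [1, 1]], and C = P·diag(1, −3)·P⁻¹.
Then C⁹ = P·diag(1, −19683)·P⁻¹ = [[−1, 0], [1, −19683]] · [[−1, 0], [1, 1]] = [[1, 0], [−19684, −19683]].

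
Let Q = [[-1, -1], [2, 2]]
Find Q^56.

Q² = Q (a projection; rank 1, trace 1), so Q^56 = Q.

[[-1, -1], [2, 2]]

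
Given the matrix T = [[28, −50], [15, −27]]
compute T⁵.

tr T = 1 and det T = −6, so the characteristic polynomial is λ² − (1)λ + (−6) with roots 3 and −2.
Eigenvectors give P = [[2, −5], [1, −3]] with P⁻¹ = [[3, −5], [1, −2]], and T = P·diag(3, −2)·P⁻¹.
Then T⁵ = P·diag(243, −32)·P⁻¹ = [[486, 160], [243, 96]] · [[3, −5], [1, −2]] = [[1618, −2750], [825, −1407]].

[[1618, −2750], [825, −1407]]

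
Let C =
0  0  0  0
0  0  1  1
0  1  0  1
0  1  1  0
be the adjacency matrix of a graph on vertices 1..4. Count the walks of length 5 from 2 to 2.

10

The number of length-5 walks from vertex 2 to vertex 2 is entry (2,2) of C⁵, where C is the adjacency matrix.
C² = [[0, 0, 0, 0], [0, 2, 1, 1], [0, 1, 2, 1], [0, 1, 1, 2]]
C³ = [[0, 0, 0, 0], [0, 2, 3, 3], [0, 3, 2, 3], [0, 3, 3, 2]]
C⁴ = [[0, 0, 0, 0], [0, 6, 5, 5], [0, 5, 6, 5], [0, 5, 5, 6]]
C⁵ = [[0, 0, 0, 0], [0, 10, 11, 11], [0, 11, 10, 11], [0, 11, 11, 10]]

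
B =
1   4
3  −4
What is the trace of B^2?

41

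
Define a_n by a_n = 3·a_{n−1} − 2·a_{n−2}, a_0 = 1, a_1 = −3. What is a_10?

With companion matrix A = [[3, −2], [1, 0]], [a_n, a_{n−1}]ᵀ = A·[a_{n−1}, a_{n−2}]ᵀ, so [a_10, a_9]ᵀ = A⁹·[a_1, a_0]ᵀ.
A⁹ = [[1023, −1022], [511, −510]], giving [a_10, a_9]ᵀ = [[−4091], [−2043]].

−4091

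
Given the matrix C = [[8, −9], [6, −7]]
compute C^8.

tr C = 1 and det C = −2, so the characteristic polynomial is λ² − (1)λ + (−2) with roots 2 and −1.
Eigenvectors give P = [[−3, 1], [−2, 1]] with P⁻¹ = [[−1, 1], [−2, 3]], and C = P·diag(2, −1)·P⁻¹.
Then C^8 = P·diag(256, 1)·P⁻¹ = [[−768, 1], [−512, 1]] · [[−1, 1], [−2, 3]] = [[766, −765], [510, −509]].

[[766, −765], [510, −509]]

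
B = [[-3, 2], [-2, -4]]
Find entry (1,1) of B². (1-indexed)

5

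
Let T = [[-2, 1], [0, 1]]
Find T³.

[[-8, 3], [0, 1]]

T² = [[4, -1], [0, 1]]
T³ = [[-8, 3], [0, 1]]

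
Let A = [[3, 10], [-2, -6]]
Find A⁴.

[[-59, -150], [30, 76]]

tr A = -3 and det A = 2, so the characteristic polynomial is λ² − (-3)λ + (2) with roots -2 and -1.
Eigenvectors give P = [[-2, 5], [1, -2]] with P⁻¹ = [[2, 5], [1, 2]], and A = P·diag(-2, -1)·P⁻¹.
Then A⁴ = P·diag(16, 1)·P⁻¹ = [[-32, 5], [16, -2]] · [[2, 5], [1, 2]] = [[-59, -150], [30, 76]].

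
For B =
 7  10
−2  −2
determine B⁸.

tr B = 5 and det B = 6, so the characteristic polynomial is λ² − (5)λ + (6) with roots 2 and 3.
Eigenvectors give P = [[2, −5], [−1, 2]] with P⁻¹ = [[−2, −5], [−1, −2]], and B = P·diag(2, 3)·P⁻¹.
Then B⁸ = P·diag(256, 6561)·P⁻¹ = [[512, −32805], [−256, 13122]] · [[−2, −5], [−1, −2]] = [[31781, 63050], [−12610, −24964]].

[[31781, 63050], [−12610, −24964]]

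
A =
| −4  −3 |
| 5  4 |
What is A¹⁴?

A² = I (check: tr A = 0 and det A = −1), so A¹⁴ = I since 14 is even.

[[1, 0], [0, 1]]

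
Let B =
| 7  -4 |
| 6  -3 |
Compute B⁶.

tr B = 4 and det B = 3, so the characteristic polynomial is λ² − (4)λ + (3) with roots 1 and 3.
Eigenvectors give P = [[-2, 1], [-3, 1]] with P⁻¹ = [[1, -1], [3, -2]], and B = P·diag(1, 3)·P⁻¹.
Then B⁶ = P·diag(1, 729)·P⁻¹ = [[-2, 729], [-3, 729]] · [[1, -1], [3, -2]] = [[2185, -1456], [2184, -1455]].

[[2185, -1456], [2184, -1455]]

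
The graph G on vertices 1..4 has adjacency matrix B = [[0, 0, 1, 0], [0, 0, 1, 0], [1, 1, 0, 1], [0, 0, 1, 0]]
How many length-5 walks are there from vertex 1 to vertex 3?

9

The number of length-5 walks from vertex 1 to vertex 3 is entry (1,3) of B^5, where B is the adjacency matrix.
B^2 = [[1, 1, 0, 1], [1, 1, 0, 1], [0, 0, 3, 0], [1, 1, 0, 1]]
B^3 = [[0, 0, 3, 0], [0, 0, 3, 0], [3, 3, 0, 3], [0, 0, 3, 0]]
B^4 = [[3, 3, 0, 3], [3, 3, 0, 3], [0, 0, 9, 0], [3, 3, 0, 3]]
B^5 = [[0, 0, 9, 0], [0, 0, 9, 0], [9, 9, 0, 9], [0, 0, 9, 0]]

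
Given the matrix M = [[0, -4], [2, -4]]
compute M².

[[-8, 16], [-8, 8]]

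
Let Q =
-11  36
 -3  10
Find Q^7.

tr Q = -1 and det Q = -2, so the characteristic polynomial is λ² − (-1)λ + (-2) with roots 1 and -2.
Eigenvectors give P = [[3, 4], [1, 1]] with P⁻¹ = [[-1, 4], [1, -3]], and Q = P·diag(1, -2)·P⁻¹.
Then Q^7 = P·diag(1, -128)·P⁻¹ = [[3, -512], [1, -128]] · [[-1, 4], [1, -3]] = [[-515, 1548], [-129, 388]].

[[-515, 1548], [-129, 388]]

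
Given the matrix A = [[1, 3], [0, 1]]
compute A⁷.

A = I + N where N = [[0, 3], [0, 0]] is strictly upper-triangular, so N² = 0.
(I + N)⁷ = I + 7·N = [[1, 21], [0, 1]].

[[1, 21], [0, 1]]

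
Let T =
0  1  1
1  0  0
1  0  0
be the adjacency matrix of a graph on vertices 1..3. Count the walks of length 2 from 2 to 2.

The number of length-2 walks from vertex 2 to vertex 2 is entry (2,2) of T², where T is the adjacency matrix.
T² = [[2, 0, 0], [0, 1, 1], [0, 1, 1]]

1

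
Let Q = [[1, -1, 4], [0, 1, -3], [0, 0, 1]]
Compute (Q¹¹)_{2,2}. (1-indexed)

1

Q = I + N where N = [[0, -1, 4], [0, 0, -3], [0, 0, 0]] is strictly upper-triangular, so N³ = 0.
(I + N)¹¹ = I + 11·N + 55·N² = [[1, -11, 209], [0, 1, -33], [0, 0, 1]].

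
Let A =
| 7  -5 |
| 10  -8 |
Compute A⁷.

[[2443, -2315], [4630, -4502]]

tr A = -1 and det A = -6, so the characteristic polynomial is λ² − (-1)λ + (-6) with roots 2 and -3.
Eigenvectors give P = [[-1, -1], [-1, -2]] with P⁻¹ = [[-2, 1], [1, -1]], and A = P·diag(2, -3)·P⁻¹.
Then A⁷ = P·diag(128, -2187)·P⁻¹ = [[-128, 2187], [-128, 4374]] · [[-2, 1], [1, -1]] = [[2443, -2315], [4630, -4502]].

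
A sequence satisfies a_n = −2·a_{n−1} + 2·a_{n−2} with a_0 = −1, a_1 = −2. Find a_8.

With companion matrix C = [[−2, 2], [1, 0]], [a_n, a_{n−1}]ᵀ = C·[a_{n−1}, a_{n−2}]ᵀ, so [a_8, a_7]ᵀ = C⁷·[a_1, a_0]ᵀ.
C⁷ = [[−896, 656], [328, −240]], giving [a_8, a_7]ᵀ = [[1136], [−416]].

1136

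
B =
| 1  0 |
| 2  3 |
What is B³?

tr B = 4 and det B = 3, so the characteristic polynomial is λ² − (4)λ + (3) with roots 1 and 3.
Eigenvectors give P = [[−1, 0], [1, 1]] with P⁻¹ = [[−1, 0], [1, 1]], and B = P·diag(1, 3)·P⁻¹.
Then B³ = P·diag(1, 27)·P⁻¹ = [[−1, 0], [1, 27]] · [[−1, 0], [1, 1]] = [[1, 0], [26, 27]].

[[1, 0], [26, 27]]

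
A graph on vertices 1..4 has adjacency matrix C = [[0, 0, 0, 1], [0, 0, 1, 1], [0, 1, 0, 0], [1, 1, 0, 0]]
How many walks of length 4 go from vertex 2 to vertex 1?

The number of length-4 walks from vertex 2 to vertex 1 is entry (2,1) of C⁴, where C is the adjacency matrix.
C² = [[1, 1, 0, 0], [1, 2, 0, 0], [0, 0, 1, 1], [0, 0, 1, 2]]
C³ = [[0, 0, 1, 2], [0, 0, 2, 3], [1, 2, 0, 0], [2, 3, 0, 0]]
C⁴ = [[2, 3, 0, 0], [3, 5, 0, 0], [0, 0, 2, 3], [0, 0, 3, 5]]

3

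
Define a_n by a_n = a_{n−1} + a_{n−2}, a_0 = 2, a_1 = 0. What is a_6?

10

With companion matrix Q = [[1, 1], [1, 0]], [a_n, a_{n−1}]ᵀ = Q·[a_{n−1}, a_{n−2}]ᵀ, so [a_6, a_5]ᵀ = Q⁵·[a_1, a_0]ᵀ.
Q⁵ = [[8, 5], [5, 3]], giving [a_6, a_5]ᵀ = [[10], [6]].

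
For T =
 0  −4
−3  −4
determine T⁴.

T² = [[12, 16], [12, 28]]
T³ = [[−48, −112], [−84, −160]]
T⁴ = [[336, 640], [480, 976]]

[[336, 640], [480, 976]]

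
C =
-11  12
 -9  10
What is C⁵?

tr C = -1 and det C = -2, so the characteristic polynomial is λ² − (-1)λ + (-2) with roots 1 and -2.
Eigenvectors give P = [[-1, 4], [-1, 3]] with P⁻¹ = [[3, -4], [1, -1]], and C = P·diag(1, -2)·P⁻¹.
Then C⁵ = P·diag(1, -32)·P⁻¹ = [[-1, -128], [-1, -96]] · [[3, -4], [1, -1]] = [[-131, 132], [-99, 100]].

[[-131, 132], [-99, 100]]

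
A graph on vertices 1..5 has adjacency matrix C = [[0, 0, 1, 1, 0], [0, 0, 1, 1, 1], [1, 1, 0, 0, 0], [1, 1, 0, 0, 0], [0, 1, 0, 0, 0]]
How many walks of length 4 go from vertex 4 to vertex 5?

5

The number of length-4 walks from vertex 4 to vertex 5 is entry (4,5) of C^4, where C is the adjacency matrix.
C^2 = [[2, 2, 0, 0, 0], [2, 3, 0, 0, 0], [0, 0, 2, 2, 1], [0, 0, 2, 2, 1], [0, 0, 1, 1, 1]]
C^3 = [[0, 0, 4, 4, 2], [0, 0, 5, 5, 3], [4, 5, 0, 0, 0], [4, 5, 0, 0, 0], [2, 3, 0, 0, 0]]
C^4 = [[8, 10, 0, 0, 0], [10, 13, 0, 0, 0], [0, 0, 9, 9, 5], [0, 0, 9, 9, 5], [0, 0, 5, 5, 3]]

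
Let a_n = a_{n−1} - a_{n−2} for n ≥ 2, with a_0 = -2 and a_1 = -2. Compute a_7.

-2

With companion matrix C = [[1, -1], [1, 0]], [a_n, a_{n−1}]ᵀ = C·[a_{n−1}, a_{n−2}]ᵀ, so [a_7, a_6]ᵀ = C^6·[a_1, a_0]ᵀ.
C^6 = [[1, 0], [0, 1]], giving [a_7, a_6]ᵀ = [[-2], [-2]].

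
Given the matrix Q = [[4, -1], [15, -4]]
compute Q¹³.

Q² = I (check: tr Q = 0 and det Q = -1), so Q¹³ = Q since 13 is odd.

[[4, -1], [15, -4]]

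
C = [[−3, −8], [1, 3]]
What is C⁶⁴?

C² = I (check: tr C = 0 and det C = −1), so C⁶⁴ = I since 64 is even.

[[1, 0], [0, 1]]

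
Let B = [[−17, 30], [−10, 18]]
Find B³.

tr B = 1 and det B = −6, so the characteristic polynomial is λ² − (1)λ + (−6) with roots −2 and 3.
Eigenvectors give P = [[−2, 3], [−1, 2]] with P⁻¹ = [[−2, 3], [−1, 2]], and B = P·diag(−2, 3)·P⁻¹.
Then B³ = P·diag(−8, 27)·P⁻¹ = [[16, 81], [8, 54]] · [[−2, 3], [−1, 2]] = [[−113, 210], [−70, 132]].

[[−113, 210], [−70, 132]]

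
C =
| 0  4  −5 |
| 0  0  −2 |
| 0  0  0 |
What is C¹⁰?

C is strictly triangular, hence nilpotent: C³ = 0, so C¹⁰ = 0.

[[0, 0, 0], [0, 0, 0], [0, 0, 0]]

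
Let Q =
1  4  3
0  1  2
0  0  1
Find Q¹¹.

[[1, 44, 473], [0, 1, 22], [0, 0, 1]]

Q = I + N where N = [[0, 4, 3], [0, 0, 2], [0, 0, 0]] is strictly upper-triangular, so N³ = 0.
(I + N)¹¹ = I + 11·N + 55·N² = [[1, 44, 473], [0, 1, 22], [0, 0, 1]].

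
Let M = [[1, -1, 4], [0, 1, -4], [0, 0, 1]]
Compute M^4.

[[1, -4, 40], [0, 1, -16], [0, 0, 1]]

M = I + N where N = [[0, -1, 4], [0, 0, -4], [0, 0, 0]] is strictly upper-triangular, so N^3 = 0.
(I + N)^4 = I + 4·N + 6·N^2 = [[1, -4, 40], [0, 1, -16], [0, 0, 1]].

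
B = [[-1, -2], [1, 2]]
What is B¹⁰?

B² = B (a projection; rank 1, trace 1), so B¹⁰ = B.

[[-1, -2], [1, 2]]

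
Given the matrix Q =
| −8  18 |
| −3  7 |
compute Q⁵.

[[−98, 198], [−33, 67]]

tr Q = −1 and det Q = −2, so the characteristic polynomial is λ² − (−1)λ + (−2) with roots 1 and −2.
Eigenvectors give P = [[2, 3], [1, 1]] with P⁻¹ = [[−1, 3], [1, −2]], and Q = P·diag(1, −2)·P⁻¹.
Then Q⁵ = P·diag(1, −32)·P⁻¹ = [[2, −96], [1, −32]] · [[−1, 3], [1, −2]] = [[−98, 198], [−33, 67]].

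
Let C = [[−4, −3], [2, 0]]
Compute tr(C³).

8

C² = [[10, 12], [−8, −6]]
C³ = [[−16, −30], [20, 24]]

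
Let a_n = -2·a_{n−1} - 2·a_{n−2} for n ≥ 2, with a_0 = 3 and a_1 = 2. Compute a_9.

32

With companion matrix Q = [[-2, -2], [1, 0]], [a_n, a_{n−1}]ᵀ = Q·[a_{n−1}, a_{n−2}]ᵀ, so [a_9, a_8]ᵀ = Q⁸·[a_1, a_0]ᵀ.
Q⁸ = [[16, 0], [0, 16]], giving [a_9, a_8]ᵀ = [[32], [48]].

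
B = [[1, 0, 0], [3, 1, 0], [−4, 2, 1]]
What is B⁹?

[[1, 0, 0], [27, 1, 0], [180, 18, 1]]

B = I + N where N = [[0, 0, 0], [3, 0, 0], [−4, 2, 0]] is strictly lower-triangular, so N³ = 0.
(I + N)⁹ = I + 9·N + 36·N² = [[1, 0, 0], [27, 1, 0], [180, 18, 1]].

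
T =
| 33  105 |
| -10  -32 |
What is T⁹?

[[140853, 424095], [-40390, -121682]]

tr T = 1 and det T = -6, so the characteristic polynomial is λ² − (1)λ + (-6) with roots 3 and -2.
Eigenvectors give P = [[7, -3], [-2, 1]] with P⁻¹ = [[1, 3], [2, 7]], and T = P·diag(3, -2)·P⁻¹.
Then T⁹ = P·diag(19683, -512)·P⁻¹ = [[137781, 1536], [-39366, -512]] · [[1, 3], [2, 7]] = [[140853, 424095], [-40390, -121682]].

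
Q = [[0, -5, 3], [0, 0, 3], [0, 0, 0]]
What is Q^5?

Q is strictly triangular, hence nilpotent: Q^3 = 0, so Q^5 = 0.

[[0, 0, 0], [0, 0, 0], [0, 0, 0]]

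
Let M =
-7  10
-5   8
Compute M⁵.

[[-307, 550], [-275, 518]]

tr M = 1 and det M = -6, so the characteristic polynomial is λ² − (1)λ + (-6) with roots -2 and 3.
Eigenvectors give P = [[2, 1], [1, 1]] with P⁻¹ = [[1, -1], [-1, 2]], and M = P·diag(-2, 3)·P⁻¹.
Then M⁵ = P·diag(-32, 243)·P⁻¹ = [[-64, 243], [-32, 243]] · [[1, -1], [-1, 2]] = [[-307, 550], [-275, 518]].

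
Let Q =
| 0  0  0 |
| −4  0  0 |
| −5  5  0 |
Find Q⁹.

Q is strictly triangular, hence nilpotent: Q³ = 0, so Q⁹ = 0.

[[0, 0, 0], [0, 0, 0], [0, 0, 0]]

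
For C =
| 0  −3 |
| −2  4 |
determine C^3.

C^2 = [[6, −12], [−8, 22]]
C^3 = [[24, −66], [−44, 112]]

[[24, −66], [−44, 112]]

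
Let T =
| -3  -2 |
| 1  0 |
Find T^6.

tr T = -3 and det T = 2, so the characteristic polynomial is λ² − (-3)λ + (2) with roots -2 and -1.
Eigenvectors give P = [[-2, -1], [1, 1]] with P⁻¹ = [[-1, -1], [1, 2]], and T = P·diag(-2, -1)·P⁻¹.
Then T^6 = P·diag(64, 1)·P⁻¹ = [[-128, -1], [64, 1]] · [[-1, -1], [1, 2]] = [[127, 126], [-63, -62]].

[[127, 126], [-63, -62]]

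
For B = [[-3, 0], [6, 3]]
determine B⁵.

tr B = 0 and det B = -9, so the characteristic polynomial is λ² − (0)λ + (-9) with roots -3 and 3.
Eigenvectors give P = [[-1, 0], [1, -1]] with P⁻¹ = [[-1, 0], [-1, -1]], and B = P·diag(-3, 3)·P⁻¹.
Then B⁵ = P·diag(-243, 243)·P⁻¹ = [[243, 0], [-243, -243]] · [[-1, 0], [-1, -1]] = [[-243, 0], [486, 243]].

[[-243, 0], [486, 243]]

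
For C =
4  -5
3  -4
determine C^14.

C² = I (check: tr C = 0 and det C = -1), so C^14 = I since 14 is even.

[[1, 0], [0, 1]]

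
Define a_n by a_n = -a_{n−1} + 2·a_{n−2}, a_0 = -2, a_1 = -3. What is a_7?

-45

With companion matrix A = [[-1, 2], [1, 0]], [a_n, a_{n−1}]ᵀ = A·[a_{n−1}, a_{n−2}]ᵀ, so [a_7, a_6]ᵀ = A⁶·[a_1, a_0]ᵀ.
A⁶ = [[43, -42], [-21, 22]], giving [a_7, a_6]ᵀ = [[-45], [19]].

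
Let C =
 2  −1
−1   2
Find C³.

[[14, −13], [−13, 14]]

C² = [[5, −4], [−4, 5]]
C³ = [[14, −13], [−13, 14]]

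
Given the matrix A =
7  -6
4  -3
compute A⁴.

[[241, -240], [160, -159]]

tr A = 4 and det A = 3, so the characteristic polynomial is λ² − (4)λ + (3) with roots 1 and 3.
Eigenvectors give P = [[1, 3], [1, 2]] with P⁻¹ = [[-2, 3], [1, -1]], and A = P·diag(1, 3)·P⁻¹.
Then A⁴ = P·diag(1, 81)·P⁻¹ = [[1, 243], [1, 162]] · [[-2, 3], [1, -1]] = [[241, -240], [160, -159]].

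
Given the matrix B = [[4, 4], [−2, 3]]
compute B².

[[8, 28], [−14, 1]]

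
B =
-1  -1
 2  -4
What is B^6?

tr B = -5 and det B = 6, so the characteristic polynomial is λ² − (-5)λ + (6) with roots -2 and -3.
Eigenvectors give P = [[1, -1], [1, -2]] with P⁻¹ = [[2, -1], [1, -1]], and B = P·diag(-2, -3)·P⁻¹.
Then B^6 = P·diag(64, 729)·P⁻¹ = [[64, -729], [64, -1458]] · [[2, -1], [1, -1]] = [[-601, 665], [-1330, 1394]].

[[-601, 665], [-1330, 1394]]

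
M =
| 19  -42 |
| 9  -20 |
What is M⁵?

[[199, -462], [99, -230]]

tr M = -1 and det M = -2, so the characteristic polynomial is λ² − (-1)λ + (-2) with roots 1 and -2.
Eigenvectors give P = [[-7, 2], [-3, 1]] with P⁻¹ = [[-1, 2], [-3, 7]], and M = P·diag(1, -2)·P⁻¹.
Then M⁵ = P·diag(1, -32)·P⁻¹ = [[-7, -64], [-3, -32]] · [[-1, 2], [-3, 7]] = [[199, -462], [99, -230]].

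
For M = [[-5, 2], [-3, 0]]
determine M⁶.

[[2059, -1330], [1995, -1266]]

tr M = -5 and det M = 6, so the characteristic polynomial is λ² − (-5)λ + (6) with roots -2 and -3.
Eigenvectors give P = [[-2, 1], [-3, 1]] with P⁻¹ = [[1, -1], [3, -2]], and M = P·diag(-2, -3)·P⁻¹.
Then M⁶ = P·diag(64, 729)·P⁻¹ = [[-128, 729], [-192, 729]] · [[1, -1], [3, -2]] = [[2059, -1330], [1995, -1266]].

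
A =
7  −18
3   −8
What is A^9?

[[1027, −3078], [513, −1538]]

tr A = −1 and det A = −2, so the characteristic polynomial is λ² − (−1)λ + (−2) with roots −2 and 1.
Eigenvectors give P = [[−2, 3], [−1, 1]] with P⁻¹ = [[1, −3], [1, −2]], and A = P·diag(−2, 1)·P⁻¹.
Then A^9 = P·diag(−512, 1)·P⁻¹ = [[1024, 3], [512, 1]] · [[1, −3], [1, −2]] = [[1027, −3078], [513, −1538]].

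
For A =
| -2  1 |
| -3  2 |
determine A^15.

[[-2, 1], [-3, 2]]

A² = I (check: tr A = 0 and det A = -1), so A^15 = A since 15 is odd.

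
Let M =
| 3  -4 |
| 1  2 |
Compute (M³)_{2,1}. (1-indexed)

15

M² = [[5, -20], [5, 0]]
M³ = [[-5, -60], [15, -20]]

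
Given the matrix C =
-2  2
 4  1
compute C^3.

C^2 = [[12, -2], [-4, 9]]
C^3 = [[-32, 22], [44, 1]]

[[-32, 22], [44, 1]]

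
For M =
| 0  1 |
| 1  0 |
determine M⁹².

[[1, 0], [0, 1]]

M² = I (check: tr M = 0 and det M = −1), so M⁹² = I since 92 is even.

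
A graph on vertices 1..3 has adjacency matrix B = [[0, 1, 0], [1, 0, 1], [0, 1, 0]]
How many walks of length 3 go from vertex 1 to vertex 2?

2

The number of length-3 walks from vertex 1 to vertex 2 is entry (1,2) of B³, where B is the adjacency matrix.
B² = [[1, 0, 1], [0, 2, 0], [1, 0, 1]]
B³ = [[0, 2, 0], [2, 0, 2], [0, 2, 0]]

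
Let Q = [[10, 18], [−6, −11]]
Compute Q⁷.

tr Q = −1 and det Q = −2, so the characteristic polynomial is λ² − (−1)λ + (−2) with roots 1 and −2.
Eigenvectors give P = [[−2, −3], [1, 2]] with P⁻¹ = [[−2, −3], [1, 2]], and Q = P·diag(1, −2)·P⁻¹.
Then Q⁷ = P·diag(1, −128)·P⁻¹ = [[−2, 384], [1, −256]] · [[−2, −3], [1, 2]] = [[388, 774], [−258, −515]].

[[388, 774], [−258, −515]]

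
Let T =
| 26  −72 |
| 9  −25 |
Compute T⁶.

[[568, −1512], [189, −503]]

tr T = 1 and det T = −2, so the characteristic polynomial is λ² − (1)λ + (−2) with roots 2 and −1.
Eigenvectors give P = [[3, −8], [1, −3]] with P⁻¹ = [[3, −8], [1, −3]], and T = P·diag(2, −1)·P⁻¹.
Then T⁶ = P·diag(64, 1)·P⁻¹ = [[192, −8], [64, −3]] · [[3, −8], [1, −3]] = [[568, −1512], [189, −503]].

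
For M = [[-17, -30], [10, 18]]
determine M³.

[[-113, -210], [70, 132]]

tr M = 1 and det M = -6, so the characteristic polynomial is λ² − (1)λ + (-6) with roots 3 and -2.
Eigenvectors give P = [[-3, -2], [2, 1]] with P⁻¹ = [[1, 2], [-2, -3]], and M = P·diag(3, -2)·P⁻¹.
Then M³ = P·diag(27, -8)·P⁻¹ = [[-81, 16], [54, -8]] · [[1, 2], [-2, -3]] = [[-113, -210], [70, 132]].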